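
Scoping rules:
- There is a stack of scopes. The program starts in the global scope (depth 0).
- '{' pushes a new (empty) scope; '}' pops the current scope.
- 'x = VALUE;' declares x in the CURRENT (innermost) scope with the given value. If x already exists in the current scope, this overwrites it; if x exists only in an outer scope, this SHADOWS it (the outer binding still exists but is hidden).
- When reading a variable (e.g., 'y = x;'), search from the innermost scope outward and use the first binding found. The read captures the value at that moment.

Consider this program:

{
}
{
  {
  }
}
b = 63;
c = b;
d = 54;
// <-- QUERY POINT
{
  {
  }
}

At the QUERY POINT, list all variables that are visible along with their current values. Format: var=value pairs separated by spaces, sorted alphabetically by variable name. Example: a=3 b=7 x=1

Answer: b=63 c=63 d=54

Derivation:
Step 1: enter scope (depth=1)
Step 2: exit scope (depth=0)
Step 3: enter scope (depth=1)
Step 4: enter scope (depth=2)
Step 5: exit scope (depth=1)
Step 6: exit scope (depth=0)
Step 7: declare b=63 at depth 0
Step 8: declare c=(read b)=63 at depth 0
Step 9: declare d=54 at depth 0
Visible at query point: b=63 c=63 d=54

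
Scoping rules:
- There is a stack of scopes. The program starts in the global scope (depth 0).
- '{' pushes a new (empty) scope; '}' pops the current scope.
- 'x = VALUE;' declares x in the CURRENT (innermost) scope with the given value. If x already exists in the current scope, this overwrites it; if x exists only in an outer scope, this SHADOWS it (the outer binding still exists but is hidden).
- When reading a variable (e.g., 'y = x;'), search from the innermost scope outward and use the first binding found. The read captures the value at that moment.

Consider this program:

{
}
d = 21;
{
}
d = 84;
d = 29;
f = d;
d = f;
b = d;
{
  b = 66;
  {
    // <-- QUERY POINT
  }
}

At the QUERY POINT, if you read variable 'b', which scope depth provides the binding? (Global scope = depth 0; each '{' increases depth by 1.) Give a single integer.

Step 1: enter scope (depth=1)
Step 2: exit scope (depth=0)
Step 3: declare d=21 at depth 0
Step 4: enter scope (depth=1)
Step 5: exit scope (depth=0)
Step 6: declare d=84 at depth 0
Step 7: declare d=29 at depth 0
Step 8: declare f=(read d)=29 at depth 0
Step 9: declare d=(read f)=29 at depth 0
Step 10: declare b=(read d)=29 at depth 0
Step 11: enter scope (depth=1)
Step 12: declare b=66 at depth 1
Step 13: enter scope (depth=2)
Visible at query point: b=66 d=29 f=29

Answer: 1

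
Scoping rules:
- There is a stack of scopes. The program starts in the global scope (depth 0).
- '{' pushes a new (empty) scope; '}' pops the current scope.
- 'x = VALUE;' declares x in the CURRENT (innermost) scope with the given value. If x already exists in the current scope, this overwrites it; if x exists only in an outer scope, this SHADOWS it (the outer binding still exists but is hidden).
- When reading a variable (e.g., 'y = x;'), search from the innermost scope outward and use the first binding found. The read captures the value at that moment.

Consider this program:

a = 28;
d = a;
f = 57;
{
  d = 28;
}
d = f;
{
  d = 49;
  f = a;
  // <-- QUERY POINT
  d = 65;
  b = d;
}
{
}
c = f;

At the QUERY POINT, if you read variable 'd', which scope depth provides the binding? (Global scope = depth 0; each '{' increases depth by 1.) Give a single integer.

Step 1: declare a=28 at depth 0
Step 2: declare d=(read a)=28 at depth 0
Step 3: declare f=57 at depth 0
Step 4: enter scope (depth=1)
Step 5: declare d=28 at depth 1
Step 6: exit scope (depth=0)
Step 7: declare d=(read f)=57 at depth 0
Step 8: enter scope (depth=1)
Step 9: declare d=49 at depth 1
Step 10: declare f=(read a)=28 at depth 1
Visible at query point: a=28 d=49 f=28

Answer: 1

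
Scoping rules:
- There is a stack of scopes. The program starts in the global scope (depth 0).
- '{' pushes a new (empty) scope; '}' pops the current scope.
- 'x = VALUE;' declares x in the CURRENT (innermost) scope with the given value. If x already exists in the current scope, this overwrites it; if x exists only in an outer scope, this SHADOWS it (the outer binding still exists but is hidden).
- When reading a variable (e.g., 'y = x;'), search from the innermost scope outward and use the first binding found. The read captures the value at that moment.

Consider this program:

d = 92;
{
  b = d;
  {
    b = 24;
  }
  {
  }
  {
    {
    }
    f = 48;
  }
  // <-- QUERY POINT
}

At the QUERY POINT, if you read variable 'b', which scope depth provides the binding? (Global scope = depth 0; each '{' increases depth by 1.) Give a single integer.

Answer: 1

Derivation:
Step 1: declare d=92 at depth 0
Step 2: enter scope (depth=1)
Step 3: declare b=(read d)=92 at depth 1
Step 4: enter scope (depth=2)
Step 5: declare b=24 at depth 2
Step 6: exit scope (depth=1)
Step 7: enter scope (depth=2)
Step 8: exit scope (depth=1)
Step 9: enter scope (depth=2)
Step 10: enter scope (depth=3)
Step 11: exit scope (depth=2)
Step 12: declare f=48 at depth 2
Step 13: exit scope (depth=1)
Visible at query point: b=92 d=92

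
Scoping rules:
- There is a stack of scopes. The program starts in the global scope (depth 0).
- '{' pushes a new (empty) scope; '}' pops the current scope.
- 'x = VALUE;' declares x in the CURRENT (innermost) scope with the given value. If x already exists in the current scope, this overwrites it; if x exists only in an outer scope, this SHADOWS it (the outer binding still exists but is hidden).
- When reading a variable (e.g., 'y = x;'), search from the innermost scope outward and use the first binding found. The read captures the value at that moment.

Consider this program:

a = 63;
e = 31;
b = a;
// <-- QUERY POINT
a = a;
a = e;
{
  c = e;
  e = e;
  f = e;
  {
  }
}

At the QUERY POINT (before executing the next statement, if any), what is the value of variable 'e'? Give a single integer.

Step 1: declare a=63 at depth 0
Step 2: declare e=31 at depth 0
Step 3: declare b=(read a)=63 at depth 0
Visible at query point: a=63 b=63 e=31

Answer: 31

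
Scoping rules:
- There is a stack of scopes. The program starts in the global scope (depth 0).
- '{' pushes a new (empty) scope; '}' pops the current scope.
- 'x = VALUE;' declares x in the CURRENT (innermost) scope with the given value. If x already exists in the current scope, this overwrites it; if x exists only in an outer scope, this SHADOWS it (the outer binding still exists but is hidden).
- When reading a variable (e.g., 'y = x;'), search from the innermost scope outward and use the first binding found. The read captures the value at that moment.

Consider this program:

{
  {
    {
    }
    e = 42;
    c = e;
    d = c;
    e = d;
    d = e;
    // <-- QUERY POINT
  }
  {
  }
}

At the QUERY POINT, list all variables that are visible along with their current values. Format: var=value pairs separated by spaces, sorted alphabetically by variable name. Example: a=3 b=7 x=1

Step 1: enter scope (depth=1)
Step 2: enter scope (depth=2)
Step 3: enter scope (depth=3)
Step 4: exit scope (depth=2)
Step 5: declare e=42 at depth 2
Step 6: declare c=(read e)=42 at depth 2
Step 7: declare d=(read c)=42 at depth 2
Step 8: declare e=(read d)=42 at depth 2
Step 9: declare d=(read e)=42 at depth 2
Visible at query point: c=42 d=42 e=42

Answer: c=42 d=42 e=42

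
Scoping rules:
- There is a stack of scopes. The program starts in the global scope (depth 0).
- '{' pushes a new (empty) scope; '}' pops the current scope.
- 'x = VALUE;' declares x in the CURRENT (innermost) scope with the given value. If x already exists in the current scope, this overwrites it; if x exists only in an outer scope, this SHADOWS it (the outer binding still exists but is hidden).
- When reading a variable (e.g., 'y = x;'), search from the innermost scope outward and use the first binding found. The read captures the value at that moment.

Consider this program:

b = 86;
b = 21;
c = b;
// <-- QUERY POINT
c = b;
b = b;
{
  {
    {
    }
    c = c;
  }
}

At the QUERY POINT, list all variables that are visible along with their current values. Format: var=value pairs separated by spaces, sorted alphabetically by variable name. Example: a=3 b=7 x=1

Answer: b=21 c=21

Derivation:
Step 1: declare b=86 at depth 0
Step 2: declare b=21 at depth 0
Step 3: declare c=(read b)=21 at depth 0
Visible at query point: b=21 c=21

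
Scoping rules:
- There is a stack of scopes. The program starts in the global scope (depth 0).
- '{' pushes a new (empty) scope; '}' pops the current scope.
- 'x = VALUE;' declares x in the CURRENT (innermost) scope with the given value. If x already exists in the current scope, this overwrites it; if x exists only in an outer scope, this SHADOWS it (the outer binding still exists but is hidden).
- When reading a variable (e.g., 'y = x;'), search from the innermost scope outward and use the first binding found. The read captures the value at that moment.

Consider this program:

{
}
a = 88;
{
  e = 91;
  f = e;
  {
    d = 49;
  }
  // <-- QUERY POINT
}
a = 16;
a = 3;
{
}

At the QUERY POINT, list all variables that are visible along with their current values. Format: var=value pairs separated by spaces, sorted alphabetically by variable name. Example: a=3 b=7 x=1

Answer: a=88 e=91 f=91

Derivation:
Step 1: enter scope (depth=1)
Step 2: exit scope (depth=0)
Step 3: declare a=88 at depth 0
Step 4: enter scope (depth=1)
Step 5: declare e=91 at depth 1
Step 6: declare f=(read e)=91 at depth 1
Step 7: enter scope (depth=2)
Step 8: declare d=49 at depth 2
Step 9: exit scope (depth=1)
Visible at query point: a=88 e=91 f=91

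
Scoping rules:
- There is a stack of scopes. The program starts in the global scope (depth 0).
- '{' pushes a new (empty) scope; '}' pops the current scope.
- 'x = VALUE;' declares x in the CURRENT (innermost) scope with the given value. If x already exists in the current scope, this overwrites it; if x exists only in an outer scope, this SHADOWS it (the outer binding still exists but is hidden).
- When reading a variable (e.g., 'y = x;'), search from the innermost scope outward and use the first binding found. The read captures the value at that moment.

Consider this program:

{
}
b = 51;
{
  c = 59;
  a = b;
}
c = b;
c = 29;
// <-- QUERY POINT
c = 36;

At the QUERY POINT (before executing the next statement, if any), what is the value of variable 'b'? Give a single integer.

Answer: 51

Derivation:
Step 1: enter scope (depth=1)
Step 2: exit scope (depth=0)
Step 3: declare b=51 at depth 0
Step 4: enter scope (depth=1)
Step 5: declare c=59 at depth 1
Step 6: declare a=(read b)=51 at depth 1
Step 7: exit scope (depth=0)
Step 8: declare c=(read b)=51 at depth 0
Step 9: declare c=29 at depth 0
Visible at query point: b=51 c=29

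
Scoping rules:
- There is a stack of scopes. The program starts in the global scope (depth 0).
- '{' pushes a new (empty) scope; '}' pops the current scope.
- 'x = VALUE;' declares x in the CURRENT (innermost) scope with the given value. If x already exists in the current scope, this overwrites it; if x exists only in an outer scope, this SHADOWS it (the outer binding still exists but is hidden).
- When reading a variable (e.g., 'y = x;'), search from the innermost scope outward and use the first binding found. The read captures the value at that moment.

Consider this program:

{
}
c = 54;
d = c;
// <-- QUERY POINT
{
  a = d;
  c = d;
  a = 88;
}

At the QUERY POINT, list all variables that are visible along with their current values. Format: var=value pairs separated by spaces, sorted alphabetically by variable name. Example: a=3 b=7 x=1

Step 1: enter scope (depth=1)
Step 2: exit scope (depth=0)
Step 3: declare c=54 at depth 0
Step 4: declare d=(read c)=54 at depth 0
Visible at query point: c=54 d=54

Answer: c=54 d=54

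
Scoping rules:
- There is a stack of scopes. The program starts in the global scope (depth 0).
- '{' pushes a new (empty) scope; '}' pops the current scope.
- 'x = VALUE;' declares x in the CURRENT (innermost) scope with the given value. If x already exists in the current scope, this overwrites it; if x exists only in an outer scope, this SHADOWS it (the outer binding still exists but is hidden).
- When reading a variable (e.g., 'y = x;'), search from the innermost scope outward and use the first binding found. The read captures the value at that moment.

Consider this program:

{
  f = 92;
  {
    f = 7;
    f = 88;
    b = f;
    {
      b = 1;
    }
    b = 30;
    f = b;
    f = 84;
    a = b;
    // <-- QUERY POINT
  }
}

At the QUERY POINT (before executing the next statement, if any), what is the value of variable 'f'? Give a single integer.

Answer: 84

Derivation:
Step 1: enter scope (depth=1)
Step 2: declare f=92 at depth 1
Step 3: enter scope (depth=2)
Step 4: declare f=7 at depth 2
Step 5: declare f=88 at depth 2
Step 6: declare b=(read f)=88 at depth 2
Step 7: enter scope (depth=3)
Step 8: declare b=1 at depth 3
Step 9: exit scope (depth=2)
Step 10: declare b=30 at depth 2
Step 11: declare f=(read b)=30 at depth 2
Step 12: declare f=84 at depth 2
Step 13: declare a=(read b)=30 at depth 2
Visible at query point: a=30 b=30 f=84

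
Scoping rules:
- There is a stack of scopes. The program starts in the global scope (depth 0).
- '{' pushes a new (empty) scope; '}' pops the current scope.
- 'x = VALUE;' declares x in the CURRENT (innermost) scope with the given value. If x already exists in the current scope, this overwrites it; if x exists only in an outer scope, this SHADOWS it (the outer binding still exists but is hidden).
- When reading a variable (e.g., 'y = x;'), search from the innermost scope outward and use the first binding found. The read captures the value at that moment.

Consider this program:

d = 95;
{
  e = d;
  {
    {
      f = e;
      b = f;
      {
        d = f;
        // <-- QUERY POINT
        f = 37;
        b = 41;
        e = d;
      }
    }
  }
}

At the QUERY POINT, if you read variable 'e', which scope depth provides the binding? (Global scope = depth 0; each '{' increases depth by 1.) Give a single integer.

Answer: 1

Derivation:
Step 1: declare d=95 at depth 0
Step 2: enter scope (depth=1)
Step 3: declare e=(read d)=95 at depth 1
Step 4: enter scope (depth=2)
Step 5: enter scope (depth=3)
Step 6: declare f=(read e)=95 at depth 3
Step 7: declare b=(read f)=95 at depth 3
Step 8: enter scope (depth=4)
Step 9: declare d=(read f)=95 at depth 4
Visible at query point: b=95 d=95 e=95 f=95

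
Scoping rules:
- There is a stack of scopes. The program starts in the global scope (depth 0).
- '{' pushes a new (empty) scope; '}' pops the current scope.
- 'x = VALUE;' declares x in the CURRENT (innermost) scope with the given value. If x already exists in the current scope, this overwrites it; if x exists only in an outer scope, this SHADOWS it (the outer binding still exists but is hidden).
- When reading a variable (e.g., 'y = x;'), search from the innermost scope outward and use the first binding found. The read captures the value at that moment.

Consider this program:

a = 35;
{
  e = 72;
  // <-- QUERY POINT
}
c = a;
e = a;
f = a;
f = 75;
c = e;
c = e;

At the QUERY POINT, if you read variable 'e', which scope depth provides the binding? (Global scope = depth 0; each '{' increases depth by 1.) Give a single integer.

Step 1: declare a=35 at depth 0
Step 2: enter scope (depth=1)
Step 3: declare e=72 at depth 1
Visible at query point: a=35 e=72

Answer: 1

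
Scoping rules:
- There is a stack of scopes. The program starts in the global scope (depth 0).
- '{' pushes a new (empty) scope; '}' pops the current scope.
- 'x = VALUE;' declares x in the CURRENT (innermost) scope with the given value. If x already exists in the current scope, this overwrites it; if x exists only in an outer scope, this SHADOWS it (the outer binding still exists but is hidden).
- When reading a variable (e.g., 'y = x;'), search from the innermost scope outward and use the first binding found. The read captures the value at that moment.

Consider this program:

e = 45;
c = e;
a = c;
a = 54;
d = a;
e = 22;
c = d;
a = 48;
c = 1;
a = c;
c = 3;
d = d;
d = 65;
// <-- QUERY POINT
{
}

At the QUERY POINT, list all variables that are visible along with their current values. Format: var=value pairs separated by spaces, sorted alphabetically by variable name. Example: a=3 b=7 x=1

Step 1: declare e=45 at depth 0
Step 2: declare c=(read e)=45 at depth 0
Step 3: declare a=(read c)=45 at depth 0
Step 4: declare a=54 at depth 0
Step 5: declare d=(read a)=54 at depth 0
Step 6: declare e=22 at depth 0
Step 7: declare c=(read d)=54 at depth 0
Step 8: declare a=48 at depth 0
Step 9: declare c=1 at depth 0
Step 10: declare a=(read c)=1 at depth 0
Step 11: declare c=3 at depth 0
Step 12: declare d=(read d)=54 at depth 0
Step 13: declare d=65 at depth 0
Visible at query point: a=1 c=3 d=65 e=22

Answer: a=1 c=3 d=65 e=22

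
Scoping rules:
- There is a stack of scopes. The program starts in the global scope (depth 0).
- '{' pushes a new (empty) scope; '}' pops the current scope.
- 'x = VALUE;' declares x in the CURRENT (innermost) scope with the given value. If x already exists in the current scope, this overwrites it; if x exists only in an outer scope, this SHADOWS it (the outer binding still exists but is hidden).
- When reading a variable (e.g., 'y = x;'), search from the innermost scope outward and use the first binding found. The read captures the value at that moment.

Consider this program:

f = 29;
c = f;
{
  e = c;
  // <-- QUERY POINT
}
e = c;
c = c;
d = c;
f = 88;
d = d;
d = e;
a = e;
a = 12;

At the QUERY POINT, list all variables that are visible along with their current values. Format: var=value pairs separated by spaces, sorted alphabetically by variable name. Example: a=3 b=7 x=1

Answer: c=29 e=29 f=29

Derivation:
Step 1: declare f=29 at depth 0
Step 2: declare c=(read f)=29 at depth 0
Step 3: enter scope (depth=1)
Step 4: declare e=(read c)=29 at depth 1
Visible at query point: c=29 e=29 f=29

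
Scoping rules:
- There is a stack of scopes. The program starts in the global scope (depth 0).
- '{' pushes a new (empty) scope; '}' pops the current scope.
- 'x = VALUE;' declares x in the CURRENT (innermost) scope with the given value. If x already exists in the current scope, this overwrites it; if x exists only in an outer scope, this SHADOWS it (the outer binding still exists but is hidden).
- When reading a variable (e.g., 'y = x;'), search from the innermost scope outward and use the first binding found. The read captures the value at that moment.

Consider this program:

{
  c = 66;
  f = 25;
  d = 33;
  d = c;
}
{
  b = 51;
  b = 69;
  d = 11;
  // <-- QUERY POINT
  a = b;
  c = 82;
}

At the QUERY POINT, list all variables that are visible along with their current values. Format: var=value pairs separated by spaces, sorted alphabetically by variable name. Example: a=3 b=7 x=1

Step 1: enter scope (depth=1)
Step 2: declare c=66 at depth 1
Step 3: declare f=25 at depth 1
Step 4: declare d=33 at depth 1
Step 5: declare d=(read c)=66 at depth 1
Step 6: exit scope (depth=0)
Step 7: enter scope (depth=1)
Step 8: declare b=51 at depth 1
Step 9: declare b=69 at depth 1
Step 10: declare d=11 at depth 1
Visible at query point: b=69 d=11

Answer: b=69 d=11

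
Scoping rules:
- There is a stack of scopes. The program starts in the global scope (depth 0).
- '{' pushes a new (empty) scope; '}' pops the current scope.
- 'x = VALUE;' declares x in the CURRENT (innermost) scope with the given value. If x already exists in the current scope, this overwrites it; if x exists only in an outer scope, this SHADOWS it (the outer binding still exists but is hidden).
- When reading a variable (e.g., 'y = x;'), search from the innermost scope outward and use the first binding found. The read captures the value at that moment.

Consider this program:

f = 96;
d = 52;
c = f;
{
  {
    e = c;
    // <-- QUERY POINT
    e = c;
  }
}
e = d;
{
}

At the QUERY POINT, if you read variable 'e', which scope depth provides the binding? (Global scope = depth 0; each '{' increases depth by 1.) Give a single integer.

Answer: 2

Derivation:
Step 1: declare f=96 at depth 0
Step 2: declare d=52 at depth 0
Step 3: declare c=(read f)=96 at depth 0
Step 4: enter scope (depth=1)
Step 5: enter scope (depth=2)
Step 6: declare e=(read c)=96 at depth 2
Visible at query point: c=96 d=52 e=96 f=96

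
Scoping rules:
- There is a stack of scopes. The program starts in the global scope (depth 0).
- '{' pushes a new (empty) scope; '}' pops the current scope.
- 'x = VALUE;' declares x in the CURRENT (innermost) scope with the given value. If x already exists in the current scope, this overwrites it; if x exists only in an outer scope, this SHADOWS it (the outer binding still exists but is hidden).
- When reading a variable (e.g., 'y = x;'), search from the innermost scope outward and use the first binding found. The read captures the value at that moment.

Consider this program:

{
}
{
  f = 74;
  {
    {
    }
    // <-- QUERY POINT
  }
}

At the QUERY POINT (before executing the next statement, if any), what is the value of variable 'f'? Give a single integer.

Step 1: enter scope (depth=1)
Step 2: exit scope (depth=0)
Step 3: enter scope (depth=1)
Step 4: declare f=74 at depth 1
Step 5: enter scope (depth=2)
Step 6: enter scope (depth=3)
Step 7: exit scope (depth=2)
Visible at query point: f=74

Answer: 74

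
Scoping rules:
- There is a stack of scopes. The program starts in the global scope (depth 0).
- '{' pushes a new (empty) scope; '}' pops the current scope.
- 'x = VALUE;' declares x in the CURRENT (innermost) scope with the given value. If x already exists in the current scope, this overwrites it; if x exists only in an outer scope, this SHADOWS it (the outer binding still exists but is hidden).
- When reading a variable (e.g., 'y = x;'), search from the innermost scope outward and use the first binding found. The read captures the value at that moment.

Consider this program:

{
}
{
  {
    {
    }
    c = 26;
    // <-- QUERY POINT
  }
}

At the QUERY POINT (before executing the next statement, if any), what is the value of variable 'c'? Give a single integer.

Answer: 26

Derivation:
Step 1: enter scope (depth=1)
Step 2: exit scope (depth=0)
Step 3: enter scope (depth=1)
Step 4: enter scope (depth=2)
Step 5: enter scope (depth=3)
Step 6: exit scope (depth=2)
Step 7: declare c=26 at depth 2
Visible at query point: c=26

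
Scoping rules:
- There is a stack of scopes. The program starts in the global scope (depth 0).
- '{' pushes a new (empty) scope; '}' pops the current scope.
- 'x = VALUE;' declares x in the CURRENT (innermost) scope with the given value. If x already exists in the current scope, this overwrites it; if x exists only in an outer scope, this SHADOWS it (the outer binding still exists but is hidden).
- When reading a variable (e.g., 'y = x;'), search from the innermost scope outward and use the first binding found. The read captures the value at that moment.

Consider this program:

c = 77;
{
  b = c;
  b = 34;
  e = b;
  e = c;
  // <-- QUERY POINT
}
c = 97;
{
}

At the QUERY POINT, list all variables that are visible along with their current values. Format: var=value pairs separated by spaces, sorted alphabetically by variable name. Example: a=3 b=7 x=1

Answer: b=34 c=77 e=77

Derivation:
Step 1: declare c=77 at depth 0
Step 2: enter scope (depth=1)
Step 3: declare b=(read c)=77 at depth 1
Step 4: declare b=34 at depth 1
Step 5: declare e=(read b)=34 at depth 1
Step 6: declare e=(read c)=77 at depth 1
Visible at query point: b=34 c=77 e=77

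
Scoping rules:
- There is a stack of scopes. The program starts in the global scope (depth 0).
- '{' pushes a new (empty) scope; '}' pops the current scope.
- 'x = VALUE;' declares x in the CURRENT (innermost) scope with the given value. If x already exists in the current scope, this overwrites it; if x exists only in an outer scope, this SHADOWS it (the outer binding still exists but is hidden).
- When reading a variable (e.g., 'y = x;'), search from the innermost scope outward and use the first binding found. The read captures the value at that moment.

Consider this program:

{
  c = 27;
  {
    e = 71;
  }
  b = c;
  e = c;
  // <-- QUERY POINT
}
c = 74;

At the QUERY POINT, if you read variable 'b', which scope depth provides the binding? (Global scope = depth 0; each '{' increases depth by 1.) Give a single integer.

Step 1: enter scope (depth=1)
Step 2: declare c=27 at depth 1
Step 3: enter scope (depth=2)
Step 4: declare e=71 at depth 2
Step 5: exit scope (depth=1)
Step 6: declare b=(read c)=27 at depth 1
Step 7: declare e=(read c)=27 at depth 1
Visible at query point: b=27 c=27 e=27

Answer: 1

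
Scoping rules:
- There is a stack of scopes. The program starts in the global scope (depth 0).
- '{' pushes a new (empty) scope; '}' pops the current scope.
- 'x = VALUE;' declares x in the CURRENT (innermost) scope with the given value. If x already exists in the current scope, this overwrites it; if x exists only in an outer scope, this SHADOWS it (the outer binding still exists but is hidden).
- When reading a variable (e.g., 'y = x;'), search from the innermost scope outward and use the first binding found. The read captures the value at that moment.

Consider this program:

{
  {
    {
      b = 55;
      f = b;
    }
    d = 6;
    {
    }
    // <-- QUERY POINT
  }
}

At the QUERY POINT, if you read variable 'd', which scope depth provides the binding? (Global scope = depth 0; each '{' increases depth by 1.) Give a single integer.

Answer: 2

Derivation:
Step 1: enter scope (depth=1)
Step 2: enter scope (depth=2)
Step 3: enter scope (depth=3)
Step 4: declare b=55 at depth 3
Step 5: declare f=(read b)=55 at depth 3
Step 6: exit scope (depth=2)
Step 7: declare d=6 at depth 2
Step 8: enter scope (depth=3)
Step 9: exit scope (depth=2)
Visible at query point: d=6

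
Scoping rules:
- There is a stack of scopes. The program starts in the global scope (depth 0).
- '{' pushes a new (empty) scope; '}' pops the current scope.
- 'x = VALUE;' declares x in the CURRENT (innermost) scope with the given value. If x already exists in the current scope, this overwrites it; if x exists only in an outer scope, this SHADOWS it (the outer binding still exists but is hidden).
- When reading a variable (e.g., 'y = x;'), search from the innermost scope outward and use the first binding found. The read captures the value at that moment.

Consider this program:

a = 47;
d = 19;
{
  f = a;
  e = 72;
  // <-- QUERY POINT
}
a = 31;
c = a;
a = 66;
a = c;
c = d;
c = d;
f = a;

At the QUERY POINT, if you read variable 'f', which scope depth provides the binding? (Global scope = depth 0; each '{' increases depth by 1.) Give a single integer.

Step 1: declare a=47 at depth 0
Step 2: declare d=19 at depth 0
Step 3: enter scope (depth=1)
Step 4: declare f=(read a)=47 at depth 1
Step 5: declare e=72 at depth 1
Visible at query point: a=47 d=19 e=72 f=47

Answer: 1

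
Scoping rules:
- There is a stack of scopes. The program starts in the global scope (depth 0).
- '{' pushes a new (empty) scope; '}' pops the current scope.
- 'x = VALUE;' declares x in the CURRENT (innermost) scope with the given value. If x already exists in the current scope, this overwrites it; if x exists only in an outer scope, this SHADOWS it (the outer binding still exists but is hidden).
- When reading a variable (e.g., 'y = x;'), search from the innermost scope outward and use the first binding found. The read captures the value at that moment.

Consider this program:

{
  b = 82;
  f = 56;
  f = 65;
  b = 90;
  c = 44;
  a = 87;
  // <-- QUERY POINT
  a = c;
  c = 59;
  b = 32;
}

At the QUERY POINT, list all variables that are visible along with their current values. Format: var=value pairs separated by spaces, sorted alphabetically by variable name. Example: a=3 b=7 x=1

Step 1: enter scope (depth=1)
Step 2: declare b=82 at depth 1
Step 3: declare f=56 at depth 1
Step 4: declare f=65 at depth 1
Step 5: declare b=90 at depth 1
Step 6: declare c=44 at depth 1
Step 7: declare a=87 at depth 1
Visible at query point: a=87 b=90 c=44 f=65

Answer: a=87 b=90 c=44 f=65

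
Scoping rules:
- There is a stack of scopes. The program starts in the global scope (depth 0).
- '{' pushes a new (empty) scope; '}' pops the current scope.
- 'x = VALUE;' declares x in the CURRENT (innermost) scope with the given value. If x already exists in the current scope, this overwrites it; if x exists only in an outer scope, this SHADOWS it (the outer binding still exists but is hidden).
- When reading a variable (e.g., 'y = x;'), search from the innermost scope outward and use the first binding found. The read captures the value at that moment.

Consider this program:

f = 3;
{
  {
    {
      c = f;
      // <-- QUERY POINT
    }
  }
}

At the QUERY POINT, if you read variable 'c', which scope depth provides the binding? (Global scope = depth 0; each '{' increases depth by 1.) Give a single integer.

Answer: 3

Derivation:
Step 1: declare f=3 at depth 0
Step 2: enter scope (depth=1)
Step 3: enter scope (depth=2)
Step 4: enter scope (depth=3)
Step 5: declare c=(read f)=3 at depth 3
Visible at query point: c=3 f=3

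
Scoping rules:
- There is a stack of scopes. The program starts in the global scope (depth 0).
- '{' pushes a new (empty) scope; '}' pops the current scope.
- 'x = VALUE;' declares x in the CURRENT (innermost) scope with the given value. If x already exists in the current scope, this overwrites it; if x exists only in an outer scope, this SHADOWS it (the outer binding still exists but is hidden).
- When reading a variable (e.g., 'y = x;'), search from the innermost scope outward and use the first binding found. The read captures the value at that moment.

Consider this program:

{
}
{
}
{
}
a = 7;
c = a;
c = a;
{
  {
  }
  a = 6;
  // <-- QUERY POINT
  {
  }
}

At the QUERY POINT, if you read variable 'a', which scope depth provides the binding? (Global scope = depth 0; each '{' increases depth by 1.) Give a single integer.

Answer: 1

Derivation:
Step 1: enter scope (depth=1)
Step 2: exit scope (depth=0)
Step 3: enter scope (depth=1)
Step 4: exit scope (depth=0)
Step 5: enter scope (depth=1)
Step 6: exit scope (depth=0)
Step 7: declare a=7 at depth 0
Step 8: declare c=(read a)=7 at depth 0
Step 9: declare c=(read a)=7 at depth 0
Step 10: enter scope (depth=1)
Step 11: enter scope (depth=2)
Step 12: exit scope (depth=1)
Step 13: declare a=6 at depth 1
Visible at query point: a=6 c=7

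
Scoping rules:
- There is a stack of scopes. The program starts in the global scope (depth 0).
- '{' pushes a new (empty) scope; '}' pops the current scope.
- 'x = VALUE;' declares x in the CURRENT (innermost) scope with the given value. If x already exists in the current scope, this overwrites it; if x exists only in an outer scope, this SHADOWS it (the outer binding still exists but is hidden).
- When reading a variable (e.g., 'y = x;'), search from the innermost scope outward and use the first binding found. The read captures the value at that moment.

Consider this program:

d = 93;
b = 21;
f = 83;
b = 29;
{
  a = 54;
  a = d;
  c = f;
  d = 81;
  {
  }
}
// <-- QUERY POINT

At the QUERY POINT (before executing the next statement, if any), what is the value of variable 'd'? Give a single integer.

Step 1: declare d=93 at depth 0
Step 2: declare b=21 at depth 0
Step 3: declare f=83 at depth 0
Step 4: declare b=29 at depth 0
Step 5: enter scope (depth=1)
Step 6: declare a=54 at depth 1
Step 7: declare a=(read d)=93 at depth 1
Step 8: declare c=(read f)=83 at depth 1
Step 9: declare d=81 at depth 1
Step 10: enter scope (depth=2)
Step 11: exit scope (depth=1)
Step 12: exit scope (depth=0)
Visible at query point: b=29 d=93 f=83

Answer: 93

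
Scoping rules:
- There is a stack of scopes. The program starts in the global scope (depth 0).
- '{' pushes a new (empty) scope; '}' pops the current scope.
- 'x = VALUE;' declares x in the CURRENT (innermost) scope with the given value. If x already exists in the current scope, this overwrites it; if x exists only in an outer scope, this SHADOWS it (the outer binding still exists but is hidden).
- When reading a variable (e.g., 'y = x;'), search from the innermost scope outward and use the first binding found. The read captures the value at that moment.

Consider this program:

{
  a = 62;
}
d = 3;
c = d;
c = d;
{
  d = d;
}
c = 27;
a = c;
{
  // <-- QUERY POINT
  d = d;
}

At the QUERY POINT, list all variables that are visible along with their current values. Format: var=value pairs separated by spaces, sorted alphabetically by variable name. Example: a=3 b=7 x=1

Step 1: enter scope (depth=1)
Step 2: declare a=62 at depth 1
Step 3: exit scope (depth=0)
Step 4: declare d=3 at depth 0
Step 5: declare c=(read d)=3 at depth 0
Step 6: declare c=(read d)=3 at depth 0
Step 7: enter scope (depth=1)
Step 8: declare d=(read d)=3 at depth 1
Step 9: exit scope (depth=0)
Step 10: declare c=27 at depth 0
Step 11: declare a=(read c)=27 at depth 0
Step 12: enter scope (depth=1)
Visible at query point: a=27 c=27 d=3

Answer: a=27 c=27 d=3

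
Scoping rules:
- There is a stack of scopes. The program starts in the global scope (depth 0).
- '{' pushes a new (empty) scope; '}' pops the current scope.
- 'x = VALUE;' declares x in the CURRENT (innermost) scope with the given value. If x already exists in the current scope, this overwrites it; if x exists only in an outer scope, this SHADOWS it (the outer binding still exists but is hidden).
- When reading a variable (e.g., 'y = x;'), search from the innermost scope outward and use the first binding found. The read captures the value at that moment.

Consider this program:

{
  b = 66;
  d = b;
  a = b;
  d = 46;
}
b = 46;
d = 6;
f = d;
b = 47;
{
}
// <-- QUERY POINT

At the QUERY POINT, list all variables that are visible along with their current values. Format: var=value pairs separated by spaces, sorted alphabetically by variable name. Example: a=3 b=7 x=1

Step 1: enter scope (depth=1)
Step 2: declare b=66 at depth 1
Step 3: declare d=(read b)=66 at depth 1
Step 4: declare a=(read b)=66 at depth 1
Step 5: declare d=46 at depth 1
Step 6: exit scope (depth=0)
Step 7: declare b=46 at depth 0
Step 8: declare d=6 at depth 0
Step 9: declare f=(read d)=6 at depth 0
Step 10: declare b=47 at depth 0
Step 11: enter scope (depth=1)
Step 12: exit scope (depth=0)
Visible at query point: b=47 d=6 f=6

Answer: b=47 d=6 f=6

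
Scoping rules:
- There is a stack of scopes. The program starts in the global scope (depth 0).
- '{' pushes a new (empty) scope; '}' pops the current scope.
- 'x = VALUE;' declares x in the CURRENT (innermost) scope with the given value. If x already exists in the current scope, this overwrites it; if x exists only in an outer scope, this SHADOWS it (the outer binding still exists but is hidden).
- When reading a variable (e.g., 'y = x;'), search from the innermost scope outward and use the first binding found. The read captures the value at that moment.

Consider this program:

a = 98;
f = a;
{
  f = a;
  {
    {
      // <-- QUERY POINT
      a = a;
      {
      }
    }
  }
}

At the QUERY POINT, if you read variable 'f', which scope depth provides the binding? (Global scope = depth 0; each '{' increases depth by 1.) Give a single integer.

Answer: 1

Derivation:
Step 1: declare a=98 at depth 0
Step 2: declare f=(read a)=98 at depth 0
Step 3: enter scope (depth=1)
Step 4: declare f=(read a)=98 at depth 1
Step 5: enter scope (depth=2)
Step 6: enter scope (depth=3)
Visible at query point: a=98 f=98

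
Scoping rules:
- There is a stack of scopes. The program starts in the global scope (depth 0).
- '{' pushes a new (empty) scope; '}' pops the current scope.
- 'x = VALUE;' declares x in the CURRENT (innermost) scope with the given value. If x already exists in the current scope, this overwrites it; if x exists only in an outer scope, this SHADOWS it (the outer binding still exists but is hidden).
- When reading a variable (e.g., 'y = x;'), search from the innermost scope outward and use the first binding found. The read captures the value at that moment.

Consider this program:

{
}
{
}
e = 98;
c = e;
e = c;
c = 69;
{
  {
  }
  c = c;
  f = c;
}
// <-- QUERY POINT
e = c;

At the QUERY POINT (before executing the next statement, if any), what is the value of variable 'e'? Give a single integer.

Answer: 98

Derivation:
Step 1: enter scope (depth=1)
Step 2: exit scope (depth=0)
Step 3: enter scope (depth=1)
Step 4: exit scope (depth=0)
Step 5: declare e=98 at depth 0
Step 6: declare c=(read e)=98 at depth 0
Step 7: declare e=(read c)=98 at depth 0
Step 8: declare c=69 at depth 0
Step 9: enter scope (depth=1)
Step 10: enter scope (depth=2)
Step 11: exit scope (depth=1)
Step 12: declare c=(read c)=69 at depth 1
Step 13: declare f=(read c)=69 at depth 1
Step 14: exit scope (depth=0)
Visible at query point: c=69 e=98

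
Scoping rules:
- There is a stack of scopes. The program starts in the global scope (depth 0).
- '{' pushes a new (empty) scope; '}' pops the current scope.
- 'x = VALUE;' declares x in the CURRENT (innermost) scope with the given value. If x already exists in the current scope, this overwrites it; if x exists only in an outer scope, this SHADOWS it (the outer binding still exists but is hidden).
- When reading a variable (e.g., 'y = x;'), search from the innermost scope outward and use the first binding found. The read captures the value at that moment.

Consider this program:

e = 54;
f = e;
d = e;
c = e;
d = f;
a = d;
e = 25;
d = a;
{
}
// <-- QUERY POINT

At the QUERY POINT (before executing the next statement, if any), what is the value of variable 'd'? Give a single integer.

Step 1: declare e=54 at depth 0
Step 2: declare f=(read e)=54 at depth 0
Step 3: declare d=(read e)=54 at depth 0
Step 4: declare c=(read e)=54 at depth 0
Step 5: declare d=(read f)=54 at depth 0
Step 6: declare a=(read d)=54 at depth 0
Step 7: declare e=25 at depth 0
Step 8: declare d=(read a)=54 at depth 0
Step 9: enter scope (depth=1)
Step 10: exit scope (depth=0)
Visible at query point: a=54 c=54 d=54 e=25 f=54

Answer: 54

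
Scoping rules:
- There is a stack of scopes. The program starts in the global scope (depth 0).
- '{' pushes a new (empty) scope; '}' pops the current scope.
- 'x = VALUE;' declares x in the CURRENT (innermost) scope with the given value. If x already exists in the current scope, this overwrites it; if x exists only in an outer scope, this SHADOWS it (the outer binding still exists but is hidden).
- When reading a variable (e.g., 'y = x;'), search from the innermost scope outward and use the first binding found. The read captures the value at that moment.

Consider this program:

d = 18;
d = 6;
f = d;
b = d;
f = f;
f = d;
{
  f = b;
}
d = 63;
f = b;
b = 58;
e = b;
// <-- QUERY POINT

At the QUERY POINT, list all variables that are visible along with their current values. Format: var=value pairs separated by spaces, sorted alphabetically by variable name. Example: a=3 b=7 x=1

Answer: b=58 d=63 e=58 f=6

Derivation:
Step 1: declare d=18 at depth 0
Step 2: declare d=6 at depth 0
Step 3: declare f=(read d)=6 at depth 0
Step 4: declare b=(read d)=6 at depth 0
Step 5: declare f=(read f)=6 at depth 0
Step 6: declare f=(read d)=6 at depth 0
Step 7: enter scope (depth=1)
Step 8: declare f=(read b)=6 at depth 1
Step 9: exit scope (depth=0)
Step 10: declare d=63 at depth 0
Step 11: declare f=(read b)=6 at depth 0
Step 12: declare b=58 at depth 0
Step 13: declare e=(read b)=58 at depth 0
Visible at query point: b=58 d=63 e=58 f=6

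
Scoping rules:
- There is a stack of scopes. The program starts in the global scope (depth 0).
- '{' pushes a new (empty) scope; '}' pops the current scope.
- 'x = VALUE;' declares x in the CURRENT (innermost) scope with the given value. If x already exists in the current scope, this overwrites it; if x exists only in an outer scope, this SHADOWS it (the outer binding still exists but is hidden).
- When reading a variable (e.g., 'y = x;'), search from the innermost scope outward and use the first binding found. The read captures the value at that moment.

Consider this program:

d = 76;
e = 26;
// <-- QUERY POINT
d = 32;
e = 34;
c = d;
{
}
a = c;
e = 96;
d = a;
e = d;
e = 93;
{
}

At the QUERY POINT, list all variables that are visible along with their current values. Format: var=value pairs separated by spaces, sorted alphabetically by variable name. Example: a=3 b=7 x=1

Answer: d=76 e=26

Derivation:
Step 1: declare d=76 at depth 0
Step 2: declare e=26 at depth 0
Visible at query point: d=76 e=26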